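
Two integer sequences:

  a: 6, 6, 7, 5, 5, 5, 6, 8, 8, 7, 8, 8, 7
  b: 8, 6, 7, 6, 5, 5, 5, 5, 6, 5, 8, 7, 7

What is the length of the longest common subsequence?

One common subsequence of length 9: 6 (a #1, b #2), then 6 (a #2, b #4), then 5 (a #4, b #6), then 5 (a #5, b #7), then 5 (a #6, b #8), then 6 (a #7, b #9), then 8 (a #9, b #11), then 7 (a #10, b #12), then 7 (a #13, b #13), and the DP table's final entry dp[13][13] is also 9, so no common subsequence is longer.

9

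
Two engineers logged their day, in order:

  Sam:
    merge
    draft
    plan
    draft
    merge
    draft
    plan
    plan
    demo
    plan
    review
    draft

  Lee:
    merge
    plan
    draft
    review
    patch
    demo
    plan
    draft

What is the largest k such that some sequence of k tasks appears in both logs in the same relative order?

One common subsequence of length 6: merge at Sam[1]=Lee[1], then plan at Sam[3]=Lee[2], then draft at Sam[4]=Lee[3], then demo at Sam[9]=Lee[6], then plan at Sam[10]=Lee[7], then draft at Sam[12]=Lee[8]. The LCS DP gives dp[12][8] = 6, so this is optimal.

6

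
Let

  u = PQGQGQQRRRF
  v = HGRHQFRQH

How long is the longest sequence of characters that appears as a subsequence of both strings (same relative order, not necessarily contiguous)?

3

Let dp[i][j] be the LCS length of the first i characters of u and the first j characters of v. dp[i][j] = dp[i-1][j-1]+1 when the i-th and j-th characters match, else max(dp[i-1][j], dp[i][j-1]).
    ·  H  G  R  H  Q  F  R  Q  H
 ·  0  0  0  0  0  0  0  0  0  0
 P  0  0  0  0  0  0  0  0  0  0
 Q  0  0  0  0  0  1  1  1  1  1
 G  0  0  1  1  1  1  1  1  1  1
 Q  0  0  1  1  1  2  2  2  2  2
 G  0  0  1  1  1  2  2  2  2  2
 Q  0  0  1  1  1  2  2  2  3  3
 Q  0  0  1  1  1  2  2  2  3  3
 R  0  0  1  2  2  2  2  3  3  3
 R  0  0  1  2  2  2  2  3  3  3
 R  0  0  1  2  2  2  2  3  3  3
 F  0  0  1  2  2  2  3  3  3  3
dp[11][9] = 3. One LCS (by backtracking along matches): GQQ.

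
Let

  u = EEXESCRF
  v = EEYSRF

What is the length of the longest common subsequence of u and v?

Pick E (u #1, v #1); then E (u #2, v #2); then S (u #5, v #4); then R (u #7, v #5); then F (u #8, v #6); all 5 characters appear in both, in order. dp[8][6] = 5 confirms this is the maximum.

5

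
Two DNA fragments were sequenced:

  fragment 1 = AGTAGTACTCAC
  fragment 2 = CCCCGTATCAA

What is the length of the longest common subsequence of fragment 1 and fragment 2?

6

Let dp[i][j] be the LCS length of the first i bases of fragment 1 and the first j bases of fragment 2. dp[i][j] = dp[i-1][j-1]+1 when the i-th and j-th bases match, else max(dp[i-1][j], dp[i][j-1]).
    ·  C  C  C  C  G  T  A  T  C  A  A
 ·  0  0  0  0  0  0  0  0  0  0  0  0
 A  0  0  0  0  0  0  0  1  1  1  1  1
 G  0  0  0  0  0  1  1  1  1  1  1  1
 T  0  0  0  0  0  1  2  2  2  2  2  2
 A  0  0  0  0  0  1  2  3  3  3  3  3
 G  0  0  0  0  0  1  2  3  3  3  3  3
 T  0  0  0  0  0  1  2  3  4  4  4  4
 A  0  0  0  0  0  1  2  3  4  4  5  5
 C  0  1  1  1  1  1  2  3  4  5  5  5
 T  0  1  1  1  1  1  2  3  4  5  5  5
 C  0  1  2  2  2  2  2  3  4  5  5  5
 A  0  1  2  2  2  2  2  3  4  5  6  6
 C  0  1  2  3  3  3  3  3  4  5  6  6
dp[12][11] = 6. One LCS (by backtracking along matches): GTATAA.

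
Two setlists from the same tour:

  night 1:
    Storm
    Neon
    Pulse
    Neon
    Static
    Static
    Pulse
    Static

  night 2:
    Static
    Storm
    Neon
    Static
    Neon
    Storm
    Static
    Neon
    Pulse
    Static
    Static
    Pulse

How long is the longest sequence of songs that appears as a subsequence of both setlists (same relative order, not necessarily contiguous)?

Match Storm (night 1 #1, night 2 #6), Neon (night 1 #2, night 2 #8), Pulse (night 1 #3, night 2 #9), Static (night 1 #5, night 2 #10), Static (night 1 #6, night 2 #11), Pulse (night 1 #7, night 2 #12) — 6 songs in the same relative order in both. Since dp[8][12] = 6, nothing longer is possible.

6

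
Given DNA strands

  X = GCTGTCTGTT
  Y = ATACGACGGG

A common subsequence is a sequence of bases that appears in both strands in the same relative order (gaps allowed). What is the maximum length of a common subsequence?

Let dp[i][j] be the LCS length of the first i bases of X and the first j bases of Y. dp[i][j] = dp[i-1][j-1]+1 when the i-th and j-th bases match, else max(dp[i-1][j], dp[i][j-1]).
    ·  A  T  A  C  G  A  C  G  G  G
 ·  0  0  0  0  0  0  0  0  0  0  0
 G  0  0  0  0  0  1  1  1  1  1  1
 C  0  0  0  0  1  1  1  2  2  2  2
 T  0  0  1  1  1  1  1  2  2  2  2
 G  0  0  1  1  1  2  2  2  3  3  3
 T  0  0  1  1  1  2  2  2  3  3  3
 C  0  0  1  1  2  2  2  3  3  3  3
 T  0  0  1  1  2  2  2  3  3  3  3
 G  0  0  1  1  2  3  3  3  4  4  4
 T  0  0  1  1  2  3  3  3  4  4  4
 T  0  0  1  1  2  3  3  3  4  4  4
dp[10][10] = 4. One LCS (by backtracking along matches): GCGG.

4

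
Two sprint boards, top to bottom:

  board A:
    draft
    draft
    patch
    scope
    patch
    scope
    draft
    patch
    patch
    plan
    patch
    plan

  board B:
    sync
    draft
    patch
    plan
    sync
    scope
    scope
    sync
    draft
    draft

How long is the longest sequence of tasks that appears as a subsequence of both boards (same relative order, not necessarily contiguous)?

5

Taking draft [2,2], patch [3,3], scope [4,6], scope [6,7], draft [7,10] gives a common subsequence of length 5. dp[12][10] = 5 confirms this is the maximum.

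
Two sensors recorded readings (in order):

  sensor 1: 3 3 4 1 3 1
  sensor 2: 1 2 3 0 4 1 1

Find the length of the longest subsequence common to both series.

4

Let dp[i][j] be the LCS length of the first i values of sensor 1 and the first j values of sensor 2. dp[i][j] = dp[i-1][j-1]+1 when the i-th and j-th values match, else max(dp[i-1][j], dp[i][j-1]).
    ·  1  2  3  0  4  1  1
 ·  0  0  0  0  0  0  0  0
 3  0  0  0  1  1  1  1  1
 3  0  0  0  1  1  1  1  1
 4  0  0  0  1  1  2  2  2
 1  0  1  1  1  1  2  3  3
 3  0  1  1  2  2  2  3  3
 1  0  1  1  2  2  2  3  4
dp[6][7] = 4. One LCS (by backtracking along matches): 3, 4, 1, 1.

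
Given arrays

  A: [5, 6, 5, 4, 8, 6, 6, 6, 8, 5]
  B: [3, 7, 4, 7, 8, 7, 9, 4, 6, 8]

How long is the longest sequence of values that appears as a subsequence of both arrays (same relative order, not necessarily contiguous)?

Taking 4 [4,3], 8 [5,5], 6 [8,9], 8 [9,10] gives a common subsequence of length 4, and the DP table's final entry dp[10][10] is also 4, so no common subsequence is longer.

4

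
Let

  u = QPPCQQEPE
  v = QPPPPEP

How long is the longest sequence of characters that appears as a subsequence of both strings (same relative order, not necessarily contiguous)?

5

Match Q (u #1, v #1), then P (u #2, v #4), then P (u #3, v #5), then E (u #7, v #6), then P (u #8, v #7) — 5 characters in the same relative order in both. Since dp[9][7] = 5, nothing longer is possible.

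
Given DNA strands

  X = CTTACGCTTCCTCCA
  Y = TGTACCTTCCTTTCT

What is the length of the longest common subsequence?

11

Match T at X[2]=Y[1], then T at X[3]=Y[3], then A at X[4]=Y[4], then C at X[5]=Y[5], then C at X[7]=Y[6], then T at X[8]=Y[7], then T at X[9]=Y[8], then C at X[10]=Y[9], then C at X[11]=Y[10], then T at X[12]=Y[13], then C at X[13]=Y[14] — 11 bases in the same relative order in both. The LCS DP gives dp[15][15] = 11, so this is optimal.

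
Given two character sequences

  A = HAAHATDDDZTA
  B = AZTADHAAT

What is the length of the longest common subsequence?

5

Let dp[i][j] be the LCS length of the first i characters of A and the first j characters of B. dp[i][j] = dp[i-1][j-1]+1 when the i-th and j-th characters match, else max(dp[i-1][j], dp[i][j-1]).
    ·  A  Z  T  A  D  H  A  A  T
 ·  0  0  0  0  0  0  0  0  0  0
 H  0  0  0  0  0  0  1  1  1  1
 A  0  1  1  1  1  1  1  2  2  2
 A  0  1  1  1  2  2  2  2  3  3
 H  0  1  1  1  2  2  3  3  3  3
 A  0  1  1  1  2  2  3  4  4  4
 T  0  1  1  2  2  2  3  4  4  5
 D  0  1  1  2  2  3  3  4  4  5
 D  0  1  1  2  2  3  3  4  4  5
 D  0  1  1  2  2  3  3  4  4  5
 Z  0  1  2  2  2  3  3  4  4  5
 T  0  1  2  3  3  3  3  4  4  5
 A  0  1  2  3  4  4  4  4  5  5
dp[12][9] = 5. One LCS (by backtracking along matches): AAHAT.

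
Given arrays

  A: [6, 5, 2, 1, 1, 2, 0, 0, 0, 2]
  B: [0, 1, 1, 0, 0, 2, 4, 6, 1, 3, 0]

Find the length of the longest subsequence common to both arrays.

5

Let dp[i][j] be the LCS length of the first i values of A and the first j values of B. dp[i][j] = dp[i-1][j-1]+1 when the i-th and j-th values match, else max(dp[i-1][j], dp[i][j-1]).
    ·  0  1  1  0  0  2  4  6  1  3  0
 ·  0  0  0  0  0  0  0  0  0  0  0  0
 6  0  0  0  0  0  0  0  0  1  1  1  1
 5  0  0  0  0  0  0  0  0  1  1  1  1
 2  0  0  0  0  0  0  1  1  1  1  1  1
 1  0  0  1  1  1  1  1  1  1  2  2  2
 1  0  0  1  2  2  2  2  2  2  2  2  2
 2  0  0  1  2  2  2  3  3  3  3  3  3
 0  0  1  1  2  3  3  3  3  3  3  3  4
 0  0  1  1  2  3  4  4  4  4  4  4  4
 0  0  1  1  2  3  4  4  4  4  4  4  5
 2  0  1  1  2  3  4  5  5  5  5  5  5
dp[10][11] = 5. One LCS (by backtracking along matches): 1, 1, 0, 0, 0.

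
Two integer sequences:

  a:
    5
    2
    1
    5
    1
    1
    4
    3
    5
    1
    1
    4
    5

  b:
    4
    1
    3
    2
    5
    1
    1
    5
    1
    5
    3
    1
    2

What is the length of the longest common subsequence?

7

One common subsequence of length 7: 2 (a #2, b #4), 5 (a #4, b #5), 1 (a #5, b #6), 1 (a #6, b #7), 5 (a #9, b #8), 1 (a #10, b #9), 1 (a #11, b #12). dp[13][13] = 7 confirms this is the maximum.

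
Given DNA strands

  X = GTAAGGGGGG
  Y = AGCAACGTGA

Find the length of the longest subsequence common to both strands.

Taking G at X[1]=Y[2]; then A at X[3]=Y[4]; then A at X[4]=Y[5]; then G at X[5]=Y[7]; then G at X[6]=Y[9] gives a common subsequence of length 5. dp[10][10] = 5 confirms this is the maximum.

5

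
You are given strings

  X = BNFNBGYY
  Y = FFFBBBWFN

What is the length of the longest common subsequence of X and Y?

Match B (X #1, Y #6) → F (X #3, Y #8) → N (X #4, Y #9) — 3 characters in the same relative order in both, and the DP table's final entry dp[8][9] is also 3, so no common subsequence is longer.

3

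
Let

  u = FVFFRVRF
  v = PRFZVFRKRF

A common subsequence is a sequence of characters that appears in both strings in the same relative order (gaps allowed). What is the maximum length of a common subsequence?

6

Match F (u #1, v #3); then V (u #2, v #5); then F (u #4, v #6); then R (u #5, v #7); then R (u #7, v #9); then F (u #8, v #10) — 6 characters in the same relative order in both. The LCS DP gives dp[8][10] = 6, so this is optimal.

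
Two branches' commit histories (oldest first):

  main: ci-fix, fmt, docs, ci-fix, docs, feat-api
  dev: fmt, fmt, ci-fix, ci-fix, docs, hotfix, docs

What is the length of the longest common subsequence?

3

One common subsequence of length 3: ci-fix at main[1]=dev[4] → docs at main[3]=dev[5] → docs at main[5]=dev[7]. Since dp[6][7] = 3, nothing longer is possible.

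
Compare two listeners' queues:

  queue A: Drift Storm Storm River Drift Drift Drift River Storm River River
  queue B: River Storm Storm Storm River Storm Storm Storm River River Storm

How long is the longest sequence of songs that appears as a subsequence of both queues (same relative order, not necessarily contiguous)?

6

One common subsequence of length 6: Storm at queue A[2]=queue B[3], Storm at queue A[3]=queue B[4], River at queue A[4]=queue B[5], Storm at queue A[9]=queue B[8], River at queue A[10]=queue B[9], River at queue A[11]=queue B[10]. The LCS DP gives dp[11][11] = 6, so this is optimal.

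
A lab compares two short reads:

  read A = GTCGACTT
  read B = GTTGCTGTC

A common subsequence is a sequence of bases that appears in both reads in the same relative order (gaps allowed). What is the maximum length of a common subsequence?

One common subsequence of length 6: G at read A[1]=read B[1], T at read A[2]=read B[3], G at read A[4]=read B[4], C at read A[6]=read B[5], T at read A[7]=read B[6], T at read A[8]=read B[8]. Since dp[8][9] = 6, nothing longer is possible.

6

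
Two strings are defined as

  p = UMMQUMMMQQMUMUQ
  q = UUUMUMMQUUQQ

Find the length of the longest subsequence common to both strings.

Match U [1,3], then M [3,4], then U [5,5], then M [7,6], then M [8,7], then Q [10,8], then U [12,9], then U [14,10], then Q [15,12] — 9 characters in the same relative order in both. dp[15][12] = 9 confirms this is the maximum.

9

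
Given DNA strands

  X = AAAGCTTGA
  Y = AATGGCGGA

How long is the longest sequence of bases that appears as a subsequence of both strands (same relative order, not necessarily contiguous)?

Let dp[i][j] be the LCS length of the first i bases of X and the first j bases of Y. dp[i][j] = dp[i-1][j-1]+1 when the i-th and j-th bases match, else max(dp[i-1][j], dp[i][j-1]).
    ·  A  A  T  G  G  C  G  G  A
 ·  0  0  0  0  0  0  0  0  0  0
 A  0  1  1  1  1  1  1  1  1  1
 A  0  1  2  2  2  2  2  2  2  2
 A  0  1  2  2  2  2  2  2  2  3
 G  0  1  2  2  3  3  3  3  3  3
 C  0  1  2  2  3  3  4  4  4  4
 T  0  1  2  3  3  3  4  4  4  4
 T  0  1  2  3  3  3  4  4  4  4
 G  0  1  2  3  4  4  4  5  5  5
 A  0  1  2  3  4  4  4  5  5  6
dp[9][9] = 6. One LCS (by backtracking along matches): AAGCGA.

6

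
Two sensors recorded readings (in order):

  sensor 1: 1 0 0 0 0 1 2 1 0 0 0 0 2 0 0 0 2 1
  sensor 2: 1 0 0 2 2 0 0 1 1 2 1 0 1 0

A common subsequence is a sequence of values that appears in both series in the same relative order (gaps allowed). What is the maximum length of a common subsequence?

10

Taking 1 (sensor 1 #1, sensor 2 #1); then 0 (sensor 1 #2, sensor 2 #2); then 0 (sensor 1 #3, sensor 2 #3); then 0 (sensor 1 #4, sensor 2 #6); then 0 (sensor 1 #5, sensor 2 #7); then 1 (sensor 1 #6, sensor 2 #9); then 2 (sensor 1 #7, sensor 2 #10); then 1 (sensor 1 #8, sensor 2 #11); then 0 (sensor 1 #9, sensor 2 #12); then 0 (sensor 1 #16, sensor 2 #14) gives a common subsequence of length 10. dp[18][14] = 10 confirms this is the maximum.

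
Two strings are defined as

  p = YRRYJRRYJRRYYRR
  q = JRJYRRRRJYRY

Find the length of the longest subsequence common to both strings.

Taking Y (p #1, q #4), then R (p #2, q #5), then R (p #3, q #6), then R (p #6, q #7), then R (p #7, q #8), then Y (p #8, q #10), then R (p #11, q #11), then Y (p #13, q #12) gives a common subsequence of length 8. Since dp[15][12] = 8, nothing longer is possible.

8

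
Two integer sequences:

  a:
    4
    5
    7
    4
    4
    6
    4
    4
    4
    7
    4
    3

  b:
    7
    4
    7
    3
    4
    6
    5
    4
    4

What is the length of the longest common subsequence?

Taking 4 (a #1, b #2) → 7 (a #3, b #3) → 4 (a #5, b #5) → 6 (a #6, b #6) → 4 (a #9, b #8) → 4 (a #11, b #9) gives a common subsequence of length 6. The LCS DP gives dp[12][9] = 6, so this is optimal.

6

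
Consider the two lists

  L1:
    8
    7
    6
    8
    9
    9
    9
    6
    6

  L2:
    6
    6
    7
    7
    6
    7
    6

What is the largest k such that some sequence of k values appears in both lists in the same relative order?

3

Let dp[i][j] be the LCS length of the first i values of L1 and the first j values of L2. dp[i][j] = dp[i-1][j-1]+1 when the i-th and j-th values match, else max(dp[i-1][j], dp[i][j-1]).
    ·  6  6  7  7  6  7  6
 ·  0  0  0  0  0  0  0  0
 8  0  0  0  0  0  0  0  0
 7  0  0  0  1  1  1  1  1
 6  0  1  1  1  1  2  2  2
 8  0  1  1  1  1  2  2  2
 9  0  1  1  1  1  2  2  2
 9  0  1  1  1  1  2  2  2
 9  0  1  1  1  1  2  2  2
 6  0  1  2  2  2  2  2  3
 6  0  1  2  2  2  3  3  3
dp[9][7] = 3. One LCS (by backtracking along matches): 7, 6, 6.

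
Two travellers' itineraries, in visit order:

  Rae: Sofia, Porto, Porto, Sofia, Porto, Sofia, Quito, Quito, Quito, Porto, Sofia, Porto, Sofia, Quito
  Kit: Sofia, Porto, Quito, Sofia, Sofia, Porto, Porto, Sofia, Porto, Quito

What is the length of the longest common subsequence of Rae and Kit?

One common subsequence of length 8: Sofia at Rae[1]=Kit[1]; then Porto at Rae[2]=Kit[2]; then Sofia at Rae[4]=Kit[5]; then Porto at Rae[5]=Kit[6]; then Porto at Rae[10]=Kit[7]; then Sofia at Rae[11]=Kit[8]; then Porto at Rae[12]=Kit[9]; then Quito at Rae[14]=Kit[10]. Since dp[14][10] = 8, nothing longer is possible.

8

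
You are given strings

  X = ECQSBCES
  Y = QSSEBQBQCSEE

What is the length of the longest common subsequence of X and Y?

One common subsequence of length 5: E at X[1]=Y[4], then Q at X[3]=Y[6], then B at X[5]=Y[7], then C at X[6]=Y[9], then E at X[7]=Y[12]. dp[8][12] = 5 confirms this is the maximum.

5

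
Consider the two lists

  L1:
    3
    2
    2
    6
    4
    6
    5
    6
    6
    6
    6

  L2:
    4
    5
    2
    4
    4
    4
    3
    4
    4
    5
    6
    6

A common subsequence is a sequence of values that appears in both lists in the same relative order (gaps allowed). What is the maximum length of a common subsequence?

5

Let dp[i][j] be the LCS length of the first i values of L1 and the first j values of L2. dp[i][j] = dp[i-1][j-1]+1 when the i-th and j-th values match, else max(dp[i-1][j], dp[i][j-1]).
    ·  4  5  2  4  4  4  3  4  4  5  6  6
 ·  0  0  0  0  0  0  0  0  0  0  0  0  0
 3  0  0  0  0  0  0  0  1  1  1  1  1  1
 2  0  0  0  1  1  1  1  1  1  1  1  1  1
 2  0  0  0  1  1  1  1  1  1  1  1  1  1
 6  0  0  0  1  1  1  1  1  1  1  1  2  2
 4  0  1  1  1  2  2  2  2  2  2  2  2  2
 6  0  1  1  1  2  2  2  2  2  2  2  3  3
 5  0  1  2  2  2  2  2  2  2  2  3  3  3
 6  0  1  2  2  2  2  2  2  2  2  3  4  4
 6  0  1  2  2  2  2  2  2  2  2  3  4  5
 6  0  1  2  2  2  2  2  2  2  2  3  4  5
 6  0  1  2  2  2  2  2  2  2  2  3  4  5
dp[11][12] = 5. One LCS (by backtracking along matches): 3, 4, 5, 6, 6.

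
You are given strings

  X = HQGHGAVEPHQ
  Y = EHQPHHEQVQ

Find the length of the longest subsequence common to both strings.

Taking H at X[1]=Y[2]; then Q at X[2]=Y[3]; then H at X[4]=Y[6]; then V at X[7]=Y[9]; then Q at X[11]=Y[10] gives a common subsequence of length 5. Since dp[11][10] = 5, nothing longer is possible.

5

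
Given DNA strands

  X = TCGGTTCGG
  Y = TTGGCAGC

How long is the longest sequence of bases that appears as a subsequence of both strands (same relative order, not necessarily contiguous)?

Let dp[i][j] be the LCS length of the first i bases of X and the first j bases of Y. dp[i][j] = dp[i-1][j-1]+1 when the i-th and j-th bases match, else max(dp[i-1][j], dp[i][j-1]).
    ·  T  T  G  G  C  A  G  C
 ·  0  0  0  0  0  0  0  0  0
 T  0  1  1  1  1  1  1  1  1
 C  0  1  1  1  1  2  2  2  2
 G  0  1  1  2  2  2  2  3  3
 G  0  1  1  2  3  3  3  3  3
 T  0  1  2  2  3  3  3  3  3
 T  0  1  2  2  3  3  3  3  3
 C  0  1  2  2  3  4  4  4  4
 G  0  1  2  3  3  4  4  5  5
 G  0  1  2  3  4  4  4  5  5
dp[9][8] = 5. One LCS (by backtracking along matches): TGGCG.

5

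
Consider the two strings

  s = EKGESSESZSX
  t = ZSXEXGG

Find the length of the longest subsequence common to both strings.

3

Taking S at s[5]=t[2], then E at s[7]=t[4], then X at s[11]=t[5] gives a common subsequence of length 3. The LCS DP gives dp[11][7] = 3, so this is optimal.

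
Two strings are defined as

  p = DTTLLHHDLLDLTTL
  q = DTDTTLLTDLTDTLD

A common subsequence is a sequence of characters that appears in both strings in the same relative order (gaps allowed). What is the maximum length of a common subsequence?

Match D at p[1]=q[3]; then T at p[2]=q[4]; then T at p[3]=q[5]; then L at p[4]=q[6]; then L at p[5]=q[7]; then D at p[8]=q[9]; then L at p[9]=q[10]; then D at p[11]=q[12]; then T at p[14]=q[13]; then L at p[15]=q[14] — 10 characters in the same relative order in both. Since dp[15][15] = 10, nothing longer is possible.

10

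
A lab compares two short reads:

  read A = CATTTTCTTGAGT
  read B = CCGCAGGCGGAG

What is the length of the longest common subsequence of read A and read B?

6

Match C [1,4] → A [2,5] → C [7,8] → G [10,10] → A [11,11] → G [12,12] — 6 bases in the same relative order in both. dp[13][12] = 6 confirms this is the maximum.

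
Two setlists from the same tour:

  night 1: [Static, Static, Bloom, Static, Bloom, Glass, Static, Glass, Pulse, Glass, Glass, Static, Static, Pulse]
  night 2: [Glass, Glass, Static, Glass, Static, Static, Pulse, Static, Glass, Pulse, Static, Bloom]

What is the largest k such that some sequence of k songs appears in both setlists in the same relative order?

One common subsequence of length 7: Static at night 1[1]=night 2[3], Static at night 1[2]=night 2[5], Static at night 1[4]=night 2[6], Static at night 1[7]=night 2[8], Glass at night 1[8]=night 2[9], Pulse at night 1[9]=night 2[10], Static at night 1[12]=night 2[11], and the DP table's final entry dp[14][12] is also 7, so no common subsequence is longer.

7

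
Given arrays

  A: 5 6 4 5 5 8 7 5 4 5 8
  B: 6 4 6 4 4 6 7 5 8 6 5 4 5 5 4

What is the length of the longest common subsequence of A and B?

One common subsequence of length 7: 6 at A[2]=B[3], then 4 at A[3]=B[5], then 5 at A[5]=B[8], then 8 at A[6]=B[9], then 5 at A[8]=B[11], then 4 at A[9]=B[12], then 5 at A[10]=B[14], and the DP table's final entry dp[11][15] is also 7, so no common subsequence is longer.

7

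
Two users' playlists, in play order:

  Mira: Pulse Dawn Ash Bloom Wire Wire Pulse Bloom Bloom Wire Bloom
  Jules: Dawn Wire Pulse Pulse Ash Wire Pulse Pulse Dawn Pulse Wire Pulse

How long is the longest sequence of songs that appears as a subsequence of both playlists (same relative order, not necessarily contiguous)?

5

Pick Pulse at Mira[1]=Jules[4], then Ash at Mira[3]=Jules[5], then Wire at Mira[5]=Jules[6], then Wire at Mira[6]=Jules[11], then Pulse at Mira[7]=Jules[12]; all 5 songs appear in both, in order. dp[11][12] = 5 confirms this is the maximum.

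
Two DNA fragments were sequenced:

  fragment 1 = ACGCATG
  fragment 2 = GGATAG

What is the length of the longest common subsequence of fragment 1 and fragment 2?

Let dp[i][j] be the LCS length of the first i bases of fragment 1 and the first j bases of fragment 2. dp[i][j] = dp[i-1][j-1]+1 when the i-th and j-th bases match, else max(dp[i-1][j], dp[i][j-1]).
    ·  G  G  A  T  A  G
 ·  0  0  0  0  0  0  0
 A  0  0  0  1  1  1  1
 C  0  0  0  1  1  1  1
 G  0  1  1  1  1  1  2
 C  0  1  1  1  1  1  2
 A  0  1  1  2  2  2  2
 T  0  1  1  2  3  3  3
 G  0  1  2  2  3  3  4
dp[7][6] = 4. One LCS (by backtracking along matches): GATG.

4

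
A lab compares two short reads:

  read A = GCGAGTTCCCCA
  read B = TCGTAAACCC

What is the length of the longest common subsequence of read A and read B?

Let dp[i][j] be the LCS length of the first i bases of read A and the first j bases of read B. dp[i][j] = dp[i-1][j-1]+1 when the i-th and j-th bases match, else max(dp[i-1][j], dp[i][j-1]).
    ·  T  C  G  T  A  A  A  C  C  C
 ·  0  0  0  0  0  0  0  0  0  0  0
 G  0  0  0  1  1  1  1  1  1  1  1
 C  0  0  1  1  1  1  1  1  2  2  2
 G  0  0  1  2  2  2  2  2  2  2  2
 A  0  0  1  2  2  3  3  3  3  3  3
 G  0  0  1  2  2  3  3  3  3  3  3
 T  0  1  1  2  3  3  3  3  3  3  3
 T  0  1  1  2  3  3  3  3  3  3  3
 C  0  1  2  2  3  3  3  3  4  4  4
 C  0  1  2  2  3  3  3  3  4  5  5
 C  0  1  2  2  3  3  3  3  4  5  6
 C  0  1  2  2  3  3  3  3  4  5  6
 A  0  1  2  2  3  4  4  4  4  5  6
dp[12][10] = 6. One LCS (by backtracking along matches): CGACCC.

6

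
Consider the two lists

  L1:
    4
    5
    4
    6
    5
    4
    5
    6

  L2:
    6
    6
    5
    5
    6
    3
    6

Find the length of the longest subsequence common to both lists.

Taking 6 [4,2] → 5 [5,3] → 5 [7,4] → 6 [8,7] gives a common subsequence of length 4, and the DP table's final entry dp[8][7] is also 4, so no common subsequence is longer.

4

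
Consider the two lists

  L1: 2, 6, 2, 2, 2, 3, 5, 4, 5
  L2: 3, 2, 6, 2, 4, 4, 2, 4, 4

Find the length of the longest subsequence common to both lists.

Taking 2 [1,2]; then 6 [2,3]; then 2 [3,4]; then 2 [4,7]; then 4 [8,9] gives a common subsequence of length 5, and the DP table's final entry dp[9][9] is also 5, so no common subsequence is longer.

5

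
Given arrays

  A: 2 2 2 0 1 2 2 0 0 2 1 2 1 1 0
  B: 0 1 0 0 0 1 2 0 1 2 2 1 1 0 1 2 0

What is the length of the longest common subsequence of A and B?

Taking 0 (A #4, B #1), then 1 (A #5, B #2), then 0 (A #8, B #4), then 0 (A #9, B #5), then 2 (A #10, B #7), then 1 (A #11, B #9), then 2 (A #12, B #11), then 1 (A #13, B #13), then 1 (A #14, B #15), then 0 (A #15, B #17) gives a common subsequence of length 10. dp[15][17] = 10 confirms this is the maximum.

10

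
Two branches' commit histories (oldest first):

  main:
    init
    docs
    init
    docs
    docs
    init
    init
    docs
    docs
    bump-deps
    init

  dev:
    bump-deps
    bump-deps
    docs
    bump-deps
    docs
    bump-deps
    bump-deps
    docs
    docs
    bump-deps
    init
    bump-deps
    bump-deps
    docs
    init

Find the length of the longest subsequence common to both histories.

6

Pick docs (main #2, dev #5); then docs (main #4, dev #8); then docs (main #5, dev #9); then init (main #6, dev #11); then docs (main #9, dev #14); then init (main #11, dev #15); all 6 commits appear in both, in order. The LCS DP gives dp[11][15] = 6, so this is optimal.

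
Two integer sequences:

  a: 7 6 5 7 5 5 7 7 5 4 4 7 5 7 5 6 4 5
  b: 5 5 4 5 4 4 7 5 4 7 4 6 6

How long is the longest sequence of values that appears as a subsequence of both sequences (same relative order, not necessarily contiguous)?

Pick 5 at a[3]=b[1] → 5 at a[5]=b[2] → 5 at a[9]=b[4] → 4 at a[10]=b[5] → 4 at a[11]=b[6] → 7 at a[12]=b[7] → 5 at a[13]=b[8] → 7 at a[14]=b[10] → 6 at a[16]=b[13]; all 9 values appear in both, in order. dp[18][13] = 9 confirms this is the maximum.

9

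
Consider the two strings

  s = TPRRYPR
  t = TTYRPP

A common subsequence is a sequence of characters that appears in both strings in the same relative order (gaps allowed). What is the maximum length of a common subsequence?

3

Pick T (s #1, t #2), P (s #2, t #5), P (s #6, t #6); all 3 characters appear in both, in order, and the DP table's final entry dp[7][6] is also 3, so no common subsequence is longer.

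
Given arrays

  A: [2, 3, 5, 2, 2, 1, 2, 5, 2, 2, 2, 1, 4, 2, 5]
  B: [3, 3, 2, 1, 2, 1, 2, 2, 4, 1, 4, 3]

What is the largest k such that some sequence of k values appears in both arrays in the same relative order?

8

Match 3 [2,2]; then 2 [4,3]; then 2 [5,5]; then 1 [6,6]; then 2 [7,7]; then 2 [9,8]; then 1 [12,10]; then 4 [13,11] — 8 values in the same relative order in both, and the DP table's final entry dp[15][12] is also 8, so no common subsequence is longer.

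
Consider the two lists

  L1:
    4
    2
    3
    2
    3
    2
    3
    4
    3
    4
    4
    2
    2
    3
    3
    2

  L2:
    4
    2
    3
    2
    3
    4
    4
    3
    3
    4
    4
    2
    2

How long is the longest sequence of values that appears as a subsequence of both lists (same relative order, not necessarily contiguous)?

11

Pick 4 at L1[1]=L2[1], then 2 at L1[2]=L2[2], then 3 at L1[3]=L2[3], then 2 at L1[4]=L2[4], then 3 at L1[5]=L2[5], then 3 at L1[7]=L2[8], then 3 at L1[9]=L2[9], then 4 at L1[10]=L2[10], then 4 at L1[11]=L2[11], then 2 at L1[13]=L2[12], then 2 at L1[16]=L2[13]; all 11 values appear in both, in order, and the DP table's final entry dp[16][13] is also 11, so no common subsequence is longer.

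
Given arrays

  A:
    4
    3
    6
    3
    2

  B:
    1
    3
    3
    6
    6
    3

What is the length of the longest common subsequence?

3

Let dp[i][j] be the LCS length of the first i values of A and the first j values of B. dp[i][j] = dp[i-1][j-1]+1 when the i-th and j-th values match, else max(dp[i-1][j], dp[i][j-1]).
    ·  1  3  3  6  6  3
 ·  0  0  0  0  0  0  0
 4  0  0  0  0  0  0  0
 3  0  0  1  1  1  1  1
 6  0  0  1  1  2  2  2
 3  0  0  1  2  2  2  3
 2  0  0  1  2  2  2  3
dp[5][6] = 3. One LCS (by backtracking along matches): 3, 6, 3.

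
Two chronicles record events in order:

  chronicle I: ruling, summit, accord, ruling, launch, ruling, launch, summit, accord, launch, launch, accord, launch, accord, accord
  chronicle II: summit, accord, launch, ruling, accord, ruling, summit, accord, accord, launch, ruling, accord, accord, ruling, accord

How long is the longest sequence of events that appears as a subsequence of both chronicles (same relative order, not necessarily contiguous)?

Taking summit at chronicle I[2]=chronicle II[1], accord at chronicle I[3]=chronicle II[2], ruling at chronicle I[4]=chronicle II[4], ruling at chronicle I[6]=chronicle II[6], summit at chronicle I[8]=chronicle II[7], accord at chronicle I[9]=chronicle II[9], launch at chronicle I[10]=chronicle II[10], accord at chronicle I[12]=chronicle II[12], accord at chronicle I[14]=chronicle II[13], accord at chronicle I[15]=chronicle II[15] gives a common subsequence of length 10. dp[15][15] = 10 confirms this is the maximum.

10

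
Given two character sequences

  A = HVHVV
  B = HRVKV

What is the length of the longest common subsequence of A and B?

3

Let dp[i][j] be the LCS length of the first i characters of A and the first j characters of B. dp[i][j] = dp[i-1][j-1]+1 when the i-th and j-th characters match, else max(dp[i-1][j], dp[i][j-1]).
    ·  H  R  V  K  V
 ·  0  0  0  0  0  0
 H  0  1  1  1  1  1
 V  0  1  1  2  2  2
 H  0  1  1  2  2  2
 V  0  1  1  2  2  3
 V  0  1  1  2  2  3
dp[5][5] = 3. One LCS (by backtracking along matches): HVV.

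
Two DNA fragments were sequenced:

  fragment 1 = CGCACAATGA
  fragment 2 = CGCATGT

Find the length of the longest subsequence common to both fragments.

Let dp[i][j] be the LCS length of the first i bases of fragment 1 and the first j bases of fragment 2. dp[i][j] = dp[i-1][j-1]+1 when the i-th and j-th bases match, else max(dp[i-1][j], dp[i][j-1]).
    ·  C  G  C  A  T  G  T
 ·  0  0  0  0  0  0  0  0
 C  0  1  1  1  1  1  1  1
 G  0  1  2  2  2  2  2  2
 C  0  1  2  3  3  3  3  3
 A  0  1  2  3  4  4  4  4
 C  0  1  2  3  4  4  4  4
 A  0  1  2  3  4  4  4  4
 A  0  1  2  3  4  4  4  4
 T  0  1  2  3  4  5  5  5
 G  0  1  2  3  4  5  6  6
 A  0  1  2  3  4  5  6  6
dp[10][7] = 6. One LCS (by backtracking along matches): CGCATG.

6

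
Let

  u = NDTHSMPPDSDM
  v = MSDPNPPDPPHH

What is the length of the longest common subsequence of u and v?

Pick N (u #1, v #5) → D (u #2, v #8) → P (u #7, v #9) → P (u #8, v #10); all 4 characters appear in both, in order. Since dp[12][12] = 4, nothing longer is possible.

4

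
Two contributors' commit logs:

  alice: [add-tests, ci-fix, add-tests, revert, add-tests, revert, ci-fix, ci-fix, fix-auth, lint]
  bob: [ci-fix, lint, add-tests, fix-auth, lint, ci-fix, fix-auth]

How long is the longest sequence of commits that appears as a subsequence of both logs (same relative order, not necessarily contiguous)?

4

Match ci-fix [2,1] → add-tests [3,3] → ci-fix [8,6] → fix-auth [9,7] — 4 commits in the same relative order in both, and the DP table's final entry dp[10][7] is also 4, so no common subsequence is longer.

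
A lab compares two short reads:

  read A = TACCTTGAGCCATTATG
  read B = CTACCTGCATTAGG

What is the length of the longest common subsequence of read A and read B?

One common subsequence of length 12: T [1,2] → A [2,3] → C [3,4] → C [4,5] → T [6,6] → G [9,7] → C [11,8] → A [12,9] → T [13,10] → T [14,11] → A [15,12] → G [17,14], and the DP table's final entry dp[17][14] is also 12, so no common subsequence is longer.

12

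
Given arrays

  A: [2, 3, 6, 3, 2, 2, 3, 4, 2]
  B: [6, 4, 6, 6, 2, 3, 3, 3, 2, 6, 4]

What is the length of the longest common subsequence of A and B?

5

Match 2 at A[1]=B[5]; then 3 at A[2]=B[7]; then 3 at A[4]=B[8]; then 2 at A[5]=B[9]; then 4 at A[8]=B[11] — 5 values in the same relative order in both, and the DP table's final entry dp[9][11] is also 5, so no common subsequence is longer.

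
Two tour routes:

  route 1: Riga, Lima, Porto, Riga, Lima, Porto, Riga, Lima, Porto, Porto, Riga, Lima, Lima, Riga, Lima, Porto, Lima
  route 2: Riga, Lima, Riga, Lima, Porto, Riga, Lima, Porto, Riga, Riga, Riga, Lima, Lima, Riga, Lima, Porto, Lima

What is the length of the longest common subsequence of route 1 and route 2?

15

Match Riga (route 1 #1, route 2 #1); then Lima (route 1 #2, route 2 #2); then Riga (route 1 #4, route 2 #3); then Lima (route 1 #5, route 2 #4); then Porto (route 1 #6, route 2 #5); then Riga (route 1 #7, route 2 #6); then Lima (route 1 #8, route 2 #7); then Porto (route 1 #9, route 2 #8); then Riga (route 1 #11, route 2 #11); then Lima (route 1 #12, route 2 #12); then Lima (route 1 #13, route 2 #13); then Riga (route 1 #14, route 2 #14); then Lima (route 1 #15, route 2 #15); then Porto (route 1 #16, route 2 #16); then Lima (route 1 #17, route 2 #17) — 15 stops in the same relative order in both. Since dp[17][17] = 15, nothing longer is possible.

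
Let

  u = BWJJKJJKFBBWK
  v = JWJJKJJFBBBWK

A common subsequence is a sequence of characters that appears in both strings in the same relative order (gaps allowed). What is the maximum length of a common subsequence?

One common subsequence of length 11: W (u #2, v #2), then J (u #3, v #3), then J (u #4, v #4), then K (u #5, v #5), then J (u #6, v #6), then J (u #7, v #7), then F (u #9, v #8), then B (u #10, v #10), then B (u #11, v #11), then W (u #12, v #12), then K (u #13, v #13). dp[13][13] = 11 confirms this is the maximum.

11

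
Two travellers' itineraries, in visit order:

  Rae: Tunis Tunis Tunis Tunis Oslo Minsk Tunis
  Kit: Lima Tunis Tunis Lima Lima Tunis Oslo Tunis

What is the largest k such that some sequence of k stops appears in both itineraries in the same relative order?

Taking Tunis (Rae #1, Kit #2) → Tunis (Rae #2, Kit #3) → Tunis (Rae #4, Kit #6) → Oslo (Rae #5, Kit #7) → Tunis (Rae #7, Kit #8) gives a common subsequence of length 5. Since dp[7][8] = 5, nothing longer is possible.

5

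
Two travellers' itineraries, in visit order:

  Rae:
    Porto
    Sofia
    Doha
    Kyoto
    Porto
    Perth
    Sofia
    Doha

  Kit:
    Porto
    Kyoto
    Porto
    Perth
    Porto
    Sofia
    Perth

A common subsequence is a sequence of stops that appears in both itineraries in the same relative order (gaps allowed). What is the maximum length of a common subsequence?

5

Match Porto [1,1]; then Kyoto [4,2]; then Porto [5,3]; then Perth [6,4]; then Sofia [7,6] — 5 stops in the same relative order in both, and the DP table's final entry dp[8][7] is also 5, so no common subsequence is longer.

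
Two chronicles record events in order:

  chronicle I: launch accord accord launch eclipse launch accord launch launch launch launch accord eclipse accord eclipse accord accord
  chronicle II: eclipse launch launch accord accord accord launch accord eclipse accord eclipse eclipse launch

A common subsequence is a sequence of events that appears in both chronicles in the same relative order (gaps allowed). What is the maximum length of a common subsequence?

Taking launch (chronicle I #1, chronicle II #3); then accord (chronicle I #2, chronicle II #4); then accord (chronicle I #3, chronicle II #5); then accord (chronicle I #7, chronicle II #6); then launch (chronicle I #11, chronicle II #7); then accord (chronicle I #12, chronicle II #8); then eclipse (chronicle I #13, chronicle II #9); then accord (chronicle I #14, chronicle II #10); then eclipse (chronicle I #15, chronicle II #12) gives a common subsequence of length 9. The LCS DP gives dp[17][13] = 9, so this is optimal.

9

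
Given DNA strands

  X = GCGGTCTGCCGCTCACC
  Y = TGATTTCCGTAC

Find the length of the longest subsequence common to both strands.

Taking G [1,2], then T [5,5], then T [7,6], then C [9,7], then C [10,8], then G [11,9], then T [13,10], then A [15,11], then C [17,12] gives a common subsequence of length 9, and the DP table's final entry dp[17][12] is also 9, so no common subsequence is longer.

9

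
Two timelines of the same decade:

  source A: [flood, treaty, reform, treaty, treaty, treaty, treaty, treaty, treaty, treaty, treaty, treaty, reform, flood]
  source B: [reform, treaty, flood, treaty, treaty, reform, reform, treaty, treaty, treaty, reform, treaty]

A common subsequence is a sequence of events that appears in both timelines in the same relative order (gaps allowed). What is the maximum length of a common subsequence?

Pick reform (source A #3, source B #1), treaty (source A #4, source B #2), treaty (source A #5, source B #4), treaty (source A #6, source B #5), treaty (source A #7, source B #8), treaty (source A #8, source B #9), treaty (source A #9, source B #10), treaty (source A #12, source B #12); all 8 events appear in both, in order, and the DP table's final entry dp[14][12] is also 8, so no common subsequence is longer.

8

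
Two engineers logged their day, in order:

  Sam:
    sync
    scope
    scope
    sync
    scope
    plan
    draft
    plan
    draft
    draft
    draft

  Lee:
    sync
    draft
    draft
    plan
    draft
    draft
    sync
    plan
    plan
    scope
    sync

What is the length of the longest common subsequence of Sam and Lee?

5

Taking sync (Sam #1, Lee #1); then draft (Sam #7, Lee #3); then plan (Sam #8, Lee #4); then draft (Sam #9, Lee #5); then draft (Sam #10, Lee #6) gives a common subsequence of length 5. Since dp[11][11] = 5, nothing longer is possible.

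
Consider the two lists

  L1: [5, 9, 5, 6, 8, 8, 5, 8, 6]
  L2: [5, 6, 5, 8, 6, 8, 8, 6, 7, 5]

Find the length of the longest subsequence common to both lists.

Let dp[i][j] be the LCS length of the first i values of L1 and the first j values of L2. dp[i][j] = dp[i-1][j-1]+1 when the i-th and j-th values match, else max(dp[i-1][j], dp[i][j-1]).
    ·  5  6  5  8  6  8  8  6  7  5
 ·  0  0  0  0  0  0  0  0  0  0  0
 5  0  1  1  1  1  1  1  1  1  1  1
 9  0  1  1  1  1  1  1  1  1  1  1
 5  0  1  1  2  2  2  2  2  2  2  2
 6  0  1  2  2  2  3  3  3  3  3  3
 8  0  1  2  2  3  3  4  4  4  4  4
 8  0  1  2  2  3  3  4  5  5  5  5
 5  0  1  2  3  3  3  4  5  5  5  6
 8  0  1  2  3  4  4  4  5  5  5  6
 6  0  1  2  3  4  5  5  5  6  6  6
dp[9][10] = 6. One LCS (by backtracking along matches): 5, 5, 6, 8, 8, 5.

6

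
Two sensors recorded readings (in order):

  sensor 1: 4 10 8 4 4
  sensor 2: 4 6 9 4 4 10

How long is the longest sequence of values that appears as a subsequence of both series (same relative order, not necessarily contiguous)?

3

Taking 4 [1,1] → 4 [4,4] → 4 [5,5] gives a common subsequence of length 3, and the DP table's final entry dp[5][6] is also 3, so no common subsequence is longer.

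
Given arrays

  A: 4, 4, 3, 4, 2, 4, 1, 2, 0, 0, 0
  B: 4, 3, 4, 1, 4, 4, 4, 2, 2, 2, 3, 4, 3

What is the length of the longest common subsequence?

One common subsequence of length 5: 4 [1,5] → 4 [2,6] → 4 [4,7] → 2 [5,10] → 4 [6,12], and the DP table's final entry dp[11][13] is also 5, so no common subsequence is longer.

5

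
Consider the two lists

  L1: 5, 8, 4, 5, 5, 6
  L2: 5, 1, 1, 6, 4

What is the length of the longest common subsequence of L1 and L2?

2

Let dp[i][j] be the LCS length of the first i values of L1 and the first j values of L2. dp[i][j] = dp[i-1][j-1]+1 when the i-th and j-th values match, else max(dp[i-1][j], dp[i][j-1]).
    ·  5  1  1  6  4
 ·  0  0  0  0  0  0
 5  0  1  1  1  1  1
 8  0  1  1  1  1  1
 4  0  1  1  1  1  2
 5  0  1  1  1  1  2
 5  0  1  1  1  1  2
 6  0  1  1  1  2  2
dp[6][5] = 2. One LCS (by backtracking along matches): 5, 4.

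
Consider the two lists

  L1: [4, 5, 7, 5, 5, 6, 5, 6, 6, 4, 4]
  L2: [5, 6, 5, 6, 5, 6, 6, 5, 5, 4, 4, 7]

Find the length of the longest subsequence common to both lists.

8

Let dp[i][j] be the LCS length of the first i values of L1 and the first j values of L2. dp[i][j] = dp[i-1][j-1]+1 when the i-th and j-th values match, else max(dp[i-1][j], dp[i][j-1]).
    ·  5  6  5  6  5  6  6  5  5  4  4  7
 ·  0  0  0  0  0  0  0  0  0  0  0  0  0
 4  0  0  0  0  0  0  0  0  0  0  1  1  1
 5  0  1  1  1  1  1  1  1  1  1  1  1  1
 7  0  1  1  1  1  1  1  1  1  1  1  1  2
 5  0  1  1  2  2  2  2  2  2  2  2  2  2
 5  0  1  1  2  2  3  3  3  3  3  3  3  3
 6  0  1  2  2  3  3  4  4  4  4  4  4  4
 5  0  1  2  3  3  4  4  4  5  5  5  5  5
 6  0  1  2  3  4  4  5  5  5  5  5  5  5
 6  0  1  2  3  4  4  5  6  6  6  6  6  6
 4  0  1  2  3  4  4  5  6  6  6  7  7  7
 4  0  1  2  3  4  4  5  6  6  6  7  8  8
dp[11][12] = 8. One LCS (by backtracking along matches): 5, 5, 6, 5, 6, 6, 4, 4.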